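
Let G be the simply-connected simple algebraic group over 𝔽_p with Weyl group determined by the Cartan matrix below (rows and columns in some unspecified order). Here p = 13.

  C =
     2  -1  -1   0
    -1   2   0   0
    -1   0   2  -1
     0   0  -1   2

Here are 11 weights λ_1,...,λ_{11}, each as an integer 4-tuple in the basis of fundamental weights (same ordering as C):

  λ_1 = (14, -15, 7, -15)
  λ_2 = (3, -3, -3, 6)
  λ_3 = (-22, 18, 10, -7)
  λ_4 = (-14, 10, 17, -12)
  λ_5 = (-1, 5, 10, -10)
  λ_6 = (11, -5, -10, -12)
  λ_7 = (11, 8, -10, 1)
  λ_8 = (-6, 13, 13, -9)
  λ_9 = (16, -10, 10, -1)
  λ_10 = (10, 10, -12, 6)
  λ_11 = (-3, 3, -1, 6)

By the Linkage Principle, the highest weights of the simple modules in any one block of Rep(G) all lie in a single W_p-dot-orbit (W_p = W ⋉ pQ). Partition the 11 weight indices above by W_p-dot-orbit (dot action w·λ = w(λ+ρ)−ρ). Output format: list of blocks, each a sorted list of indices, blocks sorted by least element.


Cartan matrix: type A_4 (|W|=120); un-permuting the 4 rows.

W_13-reps of the 11 weights in Ā_13 (same 4-coord order as C):

  [1] (3, 1, 1, 1);  [2] (0, 2, 2, 5);  [3] (3, 3, 3, 2);  [4] (2, 3, 6, 0);  [5] (0, 2, 2, 5);  [6] (3, 1, 1, 1);  [7] (3, 1, 1, 1);  [8] (3, 1, 1, 1);  [9] (0, 2, 2, 5);  [10] (0, 2, 2, 5);  [11] (0, 2, 2, 5)

Grouping the 11 weights by Ā_13-representative: 4 linkage classes.

[[1, 6, 7, 8], [2, 5, 9, 10, 11], [3], [4]]


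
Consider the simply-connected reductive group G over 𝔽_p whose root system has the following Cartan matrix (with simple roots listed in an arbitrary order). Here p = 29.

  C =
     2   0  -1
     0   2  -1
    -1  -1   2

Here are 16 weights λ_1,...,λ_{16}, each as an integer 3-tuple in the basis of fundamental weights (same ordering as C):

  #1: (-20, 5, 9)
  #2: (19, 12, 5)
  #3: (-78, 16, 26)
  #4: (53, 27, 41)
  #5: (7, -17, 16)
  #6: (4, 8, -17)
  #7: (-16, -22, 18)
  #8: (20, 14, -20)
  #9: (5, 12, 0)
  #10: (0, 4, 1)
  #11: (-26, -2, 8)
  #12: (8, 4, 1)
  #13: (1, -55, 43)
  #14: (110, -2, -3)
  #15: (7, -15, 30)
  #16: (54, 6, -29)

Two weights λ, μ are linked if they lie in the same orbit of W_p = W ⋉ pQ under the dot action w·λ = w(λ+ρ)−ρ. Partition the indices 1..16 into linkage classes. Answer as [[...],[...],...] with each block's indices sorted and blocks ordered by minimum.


Type A_3, rank 3, |W|=24; reorder rows/cols to standard.

Alcove-folded reps (p=29, 16 weights, presented ϖ-order):

    1: (10, 3, 6)
    2: (10, 3, 6)
    3: (2, 4, 15)
    4: (8, 16, 1)
    5: (8, 16, 1)
    6: (9, 5, 2)
    7: (2, 4, 15)
    8: (2, 4, 15)
    9: (6, 13, 1)
    10: (1, 5, 2)
    11: (8, 16, 1)
    12: (9, 5, 2)
    13: (2, 4, 15)
    14: (1, 5, 2)
    15: (2, 4, 15)
    16: (1, 5, 2)

These 16 weights hit 6 W_29-dot-orbits; sizes (2, 5, 3, 2, 1, 3):

[[1, 2], [3, 7, 8, 13, 15], [4, 5, 11], [6, 12], [9], [10, 14, 16]]


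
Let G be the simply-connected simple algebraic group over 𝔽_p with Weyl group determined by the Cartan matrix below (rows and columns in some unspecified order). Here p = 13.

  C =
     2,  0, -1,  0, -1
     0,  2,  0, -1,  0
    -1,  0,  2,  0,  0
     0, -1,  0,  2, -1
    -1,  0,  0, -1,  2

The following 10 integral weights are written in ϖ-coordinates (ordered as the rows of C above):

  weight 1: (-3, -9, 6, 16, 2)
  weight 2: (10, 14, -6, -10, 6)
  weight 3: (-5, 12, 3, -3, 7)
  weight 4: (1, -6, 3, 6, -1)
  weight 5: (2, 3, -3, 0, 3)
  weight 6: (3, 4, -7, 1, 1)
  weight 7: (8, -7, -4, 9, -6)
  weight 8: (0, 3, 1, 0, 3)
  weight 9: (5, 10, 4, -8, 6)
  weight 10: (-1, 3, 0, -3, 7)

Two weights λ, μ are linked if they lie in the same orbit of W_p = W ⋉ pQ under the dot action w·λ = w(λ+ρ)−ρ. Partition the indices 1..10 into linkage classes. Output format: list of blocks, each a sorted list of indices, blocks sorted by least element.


Cartan matrix: type A_5 (|W|=720); un-permuting the 5 rows.

λ_j+ρ reflected into Ā_13 (⟨·,θ^∨⟩≤13); 5-tuples as given:

    λ_1+ρ ↦ (1, 4, 2, 1, 4)
    λ_2+ρ ↦ (2, 5, 4, 2, 0)
    λ_3+ρ ↦ (2, 5, 4, 2, 0)
    λ_4+ρ ↦ (2, 5, 4, 2, 0)
    λ_5+ρ ↦ (1, 4, 2, 1, 4)
    λ_6+ρ ↦ (2, 5, 4, 2, 0)
    λ_7+ρ ↦ (1, 4, 2, 1, 4)
    λ_8+ρ ↦ (1, 4, 2, 1, 4)
    λ_9+ρ ↦ (2, 5, 4, 2, 0)
    λ_10+ρ ↦ (0, 2, 1, 2, 6)

The 10 indices split into 3 linkage classes (same alcove rep ⇔ same W_13-dot-orbit):

[[1, 5, 7, 8], [2, 3, 4, 6, 9], [10]]


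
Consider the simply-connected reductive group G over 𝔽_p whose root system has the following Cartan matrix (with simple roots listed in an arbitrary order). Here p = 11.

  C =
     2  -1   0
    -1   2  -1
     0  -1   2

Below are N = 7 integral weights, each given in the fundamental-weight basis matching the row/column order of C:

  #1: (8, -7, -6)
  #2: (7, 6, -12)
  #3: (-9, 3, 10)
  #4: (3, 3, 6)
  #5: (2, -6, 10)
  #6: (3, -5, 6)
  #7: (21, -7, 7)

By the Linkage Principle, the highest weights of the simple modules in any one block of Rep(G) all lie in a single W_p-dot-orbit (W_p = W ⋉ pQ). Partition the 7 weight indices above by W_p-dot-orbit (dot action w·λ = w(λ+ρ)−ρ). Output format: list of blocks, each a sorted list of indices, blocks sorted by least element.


A_3 Cartan matrix, 3 simple roots permuted; ρ=(1,1,1).

Ā_11 reps of the 7 weights (A_3, coords as presented):

    λ_1 → (2, 3, 6)
    λ_2 → (0, 4, 3)
    λ_3 → (0, 4, 3)
    λ_4 → (0, 4, 3)
    λ_5 → (2, 3, 6)
    λ_6 → (0, 4, 3)
    λ_7 → (2, 3, 6)

Linkage partition of the 7 weights (2 classes, p=11):

[[1, 5, 7], [2, 3, 4, 6]]


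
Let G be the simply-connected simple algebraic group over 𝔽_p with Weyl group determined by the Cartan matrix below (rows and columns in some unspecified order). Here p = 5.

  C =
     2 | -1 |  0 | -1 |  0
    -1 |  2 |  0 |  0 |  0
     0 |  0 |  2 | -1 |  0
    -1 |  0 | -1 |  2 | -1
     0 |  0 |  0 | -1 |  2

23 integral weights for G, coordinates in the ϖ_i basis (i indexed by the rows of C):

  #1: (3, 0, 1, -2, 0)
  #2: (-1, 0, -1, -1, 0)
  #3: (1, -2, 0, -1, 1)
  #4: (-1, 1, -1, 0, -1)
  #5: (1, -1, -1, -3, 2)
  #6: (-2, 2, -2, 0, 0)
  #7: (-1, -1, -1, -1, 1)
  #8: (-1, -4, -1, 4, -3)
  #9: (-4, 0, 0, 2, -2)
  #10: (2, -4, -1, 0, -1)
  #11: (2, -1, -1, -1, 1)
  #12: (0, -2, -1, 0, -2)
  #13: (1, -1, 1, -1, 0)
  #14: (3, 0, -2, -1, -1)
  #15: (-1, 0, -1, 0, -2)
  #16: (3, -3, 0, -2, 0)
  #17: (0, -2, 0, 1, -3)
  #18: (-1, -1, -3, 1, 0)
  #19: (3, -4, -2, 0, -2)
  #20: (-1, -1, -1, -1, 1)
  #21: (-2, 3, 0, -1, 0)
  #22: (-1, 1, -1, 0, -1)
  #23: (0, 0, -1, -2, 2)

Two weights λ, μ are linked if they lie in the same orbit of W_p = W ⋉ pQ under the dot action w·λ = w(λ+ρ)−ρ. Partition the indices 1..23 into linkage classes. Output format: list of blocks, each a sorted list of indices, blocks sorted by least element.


Type D_5, rank 5, |W|=1920; reorder rows/cols to standard.

Alcove-folded reps (p=5, 23 weights, presented ϖ-order):

  λ_1 → (0, 1, 0, 0, 1)
  λ_2 → (0, 1, 0, 0, 1)
  λ_3 → (0, 1, 1, 0, 2)
  λ_4 → (0, 2, 0, 1, 0)
  λ_5 → (0, 0, 2, 0, 1)
  λ_6 → (0, 2, 0, 1, 0)
  λ_7 → (0, 0, 0, 0, 2)
  λ_8 → (0, 0, 0, 0, 2)
  λ_9 → (0, 2, 0, 1, 0)
  λ_10 → (0, 3, 0, 1, 0)
  λ_11 → (0, 0, 0, 0, 2)
  λ_12 → (0, 1, 0, 0, 1)
  λ_13 → (0, 0, 2, 0, 1)
  λ_14 → (0, 1, 0, 0, 1)
  λ_15 → (0, 1, 0, 0, 1)
  λ_16 → (0, 2, 0, 1, 0)
  λ_17 → (0, 1, 1, 0, 2)
  λ_18 → (0, 0, 2, 0, 1)
  λ_19 → (0, 3, 0, 1, 0)
  λ_20 → (0, 0, 0, 0, 2)
  λ_21 → (0, 3, 0, 1, 0)
  λ_22 → (0, 2, 0, 1, 0)
  λ_23 → (0, 1, 1, 0, 2)

Grouping the 23 weights by Ā_5-representative: 6 linkage classes.

[[1, 2, 12, 14, 15], [3, 17, 23], [4, 6, 9, 16, 22], [5, 13, 18], [7, 8, 11, 20], [10, 19, 21]]


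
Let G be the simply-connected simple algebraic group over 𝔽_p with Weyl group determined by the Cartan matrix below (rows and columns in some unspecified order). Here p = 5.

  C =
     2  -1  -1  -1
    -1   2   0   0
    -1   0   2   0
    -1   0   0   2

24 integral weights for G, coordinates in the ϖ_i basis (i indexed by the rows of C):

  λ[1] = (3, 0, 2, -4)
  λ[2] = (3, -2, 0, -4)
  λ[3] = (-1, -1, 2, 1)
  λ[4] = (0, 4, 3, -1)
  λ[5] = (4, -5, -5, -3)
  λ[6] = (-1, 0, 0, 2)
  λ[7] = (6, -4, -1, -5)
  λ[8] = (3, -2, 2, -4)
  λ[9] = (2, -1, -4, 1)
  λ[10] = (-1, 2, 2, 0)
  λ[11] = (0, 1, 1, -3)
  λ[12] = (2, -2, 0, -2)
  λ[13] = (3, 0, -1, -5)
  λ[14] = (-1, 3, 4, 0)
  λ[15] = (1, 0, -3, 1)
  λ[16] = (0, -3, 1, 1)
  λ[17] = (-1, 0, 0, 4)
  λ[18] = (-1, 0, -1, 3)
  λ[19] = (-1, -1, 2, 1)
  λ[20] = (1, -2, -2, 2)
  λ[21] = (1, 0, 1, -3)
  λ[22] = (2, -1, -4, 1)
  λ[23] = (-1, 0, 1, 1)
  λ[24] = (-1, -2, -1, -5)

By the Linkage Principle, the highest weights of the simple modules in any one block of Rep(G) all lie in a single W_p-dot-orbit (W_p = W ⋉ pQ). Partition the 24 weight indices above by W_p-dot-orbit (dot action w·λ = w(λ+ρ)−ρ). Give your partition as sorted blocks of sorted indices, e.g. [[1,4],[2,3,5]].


Cartan matrix: type D_4 (|W|=192); un-permuting the 4 rows.

Alcove-folded reps (p=5, 24 weights, presented ϖ-order):

  [1] (1, 2, 0, 0) · [2] (0, 1, 1, 3) · [3] (0, 0, 3, 2) · [4] (0, 1, 0, 4) · [5] (0, 1, 1, 3) · [6] (0, 1, 1, 3) · [7] (0, 1, 2, 2) · [8] (1, 1, 1, 1) · [9] (0, 0, 3, 2) · [10] (1, 1, 1, 1) · [11] (1, 1, 1, 1) · [12] (1, 1, 1, 1) · [13] (0, 1, 0, 4) · [14] (0, 1, 0, 4) · [15] (0, 1, 2, 2) · [16] (1, 1, 1, 1) · [17] (0, 1, 1, 3) · [18] (0, 1, 0, 4) · [19] (0, 0, 3, 2) · [20] (0, 1, 1, 3) · [21] (0, 1, 2, 2) · [22] (0, 0, 3, 2) · [23] (0, 1, 2, 2) · [24] (0, 1, 0, 4)

Grouping the 24 weights by Ā_5-representative: 6 linkage classes.

[[1], [2, 5, 6, 17, 20], [3, 9, 19, 22], [4, 13, 14, 18, 24], [7, 15, 21, 23], [8, 10, 11, 12, 16]]


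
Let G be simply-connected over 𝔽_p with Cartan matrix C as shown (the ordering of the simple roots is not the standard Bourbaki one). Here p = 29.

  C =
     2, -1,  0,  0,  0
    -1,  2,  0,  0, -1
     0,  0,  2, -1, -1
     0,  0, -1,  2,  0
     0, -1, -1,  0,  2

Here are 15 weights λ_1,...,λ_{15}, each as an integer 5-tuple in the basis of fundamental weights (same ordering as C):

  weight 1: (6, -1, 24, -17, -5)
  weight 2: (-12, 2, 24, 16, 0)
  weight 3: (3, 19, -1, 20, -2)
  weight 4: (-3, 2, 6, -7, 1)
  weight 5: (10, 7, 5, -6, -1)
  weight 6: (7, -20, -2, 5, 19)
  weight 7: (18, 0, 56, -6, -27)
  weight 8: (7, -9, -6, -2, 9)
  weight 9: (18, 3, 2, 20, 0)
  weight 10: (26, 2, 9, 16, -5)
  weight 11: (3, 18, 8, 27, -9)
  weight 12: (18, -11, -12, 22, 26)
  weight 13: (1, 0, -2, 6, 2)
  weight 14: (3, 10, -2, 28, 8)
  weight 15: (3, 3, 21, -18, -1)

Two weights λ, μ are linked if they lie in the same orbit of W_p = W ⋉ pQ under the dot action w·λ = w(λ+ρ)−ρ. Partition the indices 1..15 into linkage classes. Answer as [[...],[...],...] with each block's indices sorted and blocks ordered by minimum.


Dynkin diagram of C (from the 8 off-diagonal −1 entries): A_5.

Ā_29 reps of the 15 weights (A_5, coords as presented):

    λ_1+ρ ↦ (3, 4, 5, 16, 0)
    λ_2+ρ ↦ (1, 7, 12, 0, 6)
    λ_3+ρ ↦ (11, 8, 1, 5, 0)
    λ_4+ρ ↦ (2, 1, 1, 6, 2)
    λ_5+ρ ↦ (11, 8, 1, 5, 0)
    λ_6+ρ ↦ (11, 8, 1, 5, 0)
    λ_7+ρ ↦ (2, 1, 1, 6, 2)
    λ_8+ρ ↦ (0, 4, 3, 2, 1)
    λ_9+ρ ↦ (0, 4, 3, 2, 1)
    λ_10+ρ ↦ (2, 1, 1, 6, 2)
    λ_11+ρ ↦ (11, 8, 1, 5, 0)
    λ_12+ρ ↦ (10, 0, 4, 7, 6)
    λ_13+ρ ↦ (2, 1, 1, 6, 2)
    λ_14+ρ ↦ (11, 8, 1, 5, 0)
    λ_15+ρ ↦ (3, 4, 5, 16, 0)

Grouping the 15 weights by Ā_29-representative: 6 linkage classes.

[[1, 15], [2], [3, 5, 6, 11, 14], [4, 7, 10, 13], [8, 9], [12]]


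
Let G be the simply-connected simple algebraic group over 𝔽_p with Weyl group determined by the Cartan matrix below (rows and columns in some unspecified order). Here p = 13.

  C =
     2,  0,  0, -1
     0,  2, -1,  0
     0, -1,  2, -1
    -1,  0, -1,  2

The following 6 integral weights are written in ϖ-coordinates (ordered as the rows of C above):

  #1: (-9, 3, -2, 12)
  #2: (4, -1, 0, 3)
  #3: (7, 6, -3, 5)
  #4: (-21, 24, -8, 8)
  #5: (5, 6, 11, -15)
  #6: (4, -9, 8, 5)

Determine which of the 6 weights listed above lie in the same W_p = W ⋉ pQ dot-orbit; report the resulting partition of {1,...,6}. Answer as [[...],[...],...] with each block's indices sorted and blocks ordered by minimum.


Type A_4, rank 4, |W|=120; reorder rows/cols to standard.

Alcove-folded reps (p=13, 6 weights, presented ϖ-order):

  λ_1 → (5, 0, 1, 4);  λ_2 → (5, 0, 1, 4);  λ_3 → (2, 1, 1, 4);  λ_4 → (2, 1, 1, 4);  λ_5 → (2, 1, 1, 4);  λ_6 → (2, 1, 1, 4)

Partition of {1..6} into 2 W_13-dot-orbits:

[[1, 2], [3, 4, 5, 6]]


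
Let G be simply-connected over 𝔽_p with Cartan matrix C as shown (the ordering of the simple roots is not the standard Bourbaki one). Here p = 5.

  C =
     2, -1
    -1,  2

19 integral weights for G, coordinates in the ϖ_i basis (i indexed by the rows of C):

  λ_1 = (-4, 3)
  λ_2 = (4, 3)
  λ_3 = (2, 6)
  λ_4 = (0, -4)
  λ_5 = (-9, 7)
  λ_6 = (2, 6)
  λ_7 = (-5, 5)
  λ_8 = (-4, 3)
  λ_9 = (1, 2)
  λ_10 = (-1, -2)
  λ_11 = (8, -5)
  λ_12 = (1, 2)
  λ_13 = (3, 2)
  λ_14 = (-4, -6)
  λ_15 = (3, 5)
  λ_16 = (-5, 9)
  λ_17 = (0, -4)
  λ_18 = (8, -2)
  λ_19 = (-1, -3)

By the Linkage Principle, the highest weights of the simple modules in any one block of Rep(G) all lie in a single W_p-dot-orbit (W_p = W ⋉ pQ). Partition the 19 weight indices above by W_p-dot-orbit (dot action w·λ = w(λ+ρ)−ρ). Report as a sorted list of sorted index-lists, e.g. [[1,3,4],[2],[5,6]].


Dynkin diagram of C (from the 2 off-diagonal −1 entries): A_2.

Folding the 19 weights λ_j+ρ into Ā_5 (reps in the given 2-coord order):

    [1] (3, 1)
    [2] (1, 0)
    [3] (2, 0)
    [4] (2, 1)
    [5] (2, 3)
    [6] (2, 0)
    [7] (3, 1)
    [8] (3, 1)
    [9] (2, 3)
    [10] (1, 0)
    [11] (1, 0)
    [12] (2, 3)
    [13] (2, 1)
    [14] (2, 0)
    [15] (1, 0)
    [16] (1, 0)
    [17] (2, 1)
    [18] (1, 3)
    [19] (2, 0)

These 19 weights hit 6 W_5-dot-orbits; sizes (3, 5, 4, 3, 3, 1):

[[1, 7, 8], [2, 10, 11, 15, 16], [3, 6, 14, 19], [4, 13, 17], [5, 9, 12], [18]]


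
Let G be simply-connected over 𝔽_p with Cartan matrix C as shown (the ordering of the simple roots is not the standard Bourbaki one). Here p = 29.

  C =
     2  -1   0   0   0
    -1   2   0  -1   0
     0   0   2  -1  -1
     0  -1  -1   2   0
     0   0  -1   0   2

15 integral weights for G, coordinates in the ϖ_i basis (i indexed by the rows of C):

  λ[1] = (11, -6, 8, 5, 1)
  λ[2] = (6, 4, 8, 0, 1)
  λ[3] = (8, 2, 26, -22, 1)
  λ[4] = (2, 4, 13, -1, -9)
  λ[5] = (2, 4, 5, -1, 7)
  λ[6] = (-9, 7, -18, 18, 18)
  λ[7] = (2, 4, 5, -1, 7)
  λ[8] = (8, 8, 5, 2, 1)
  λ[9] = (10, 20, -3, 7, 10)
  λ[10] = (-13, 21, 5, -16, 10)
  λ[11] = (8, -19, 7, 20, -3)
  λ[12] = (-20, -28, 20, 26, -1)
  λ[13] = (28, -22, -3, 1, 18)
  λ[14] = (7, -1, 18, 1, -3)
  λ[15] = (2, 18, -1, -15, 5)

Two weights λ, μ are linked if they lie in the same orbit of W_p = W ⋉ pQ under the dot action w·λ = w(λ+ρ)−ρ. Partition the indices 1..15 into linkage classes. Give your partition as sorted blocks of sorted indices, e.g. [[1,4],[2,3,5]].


Cartan matrix: type A_5 (|W|=720); un-permuting the 5 rows.

λ_j+ρ reflected into Ā_29 (⟨·,θ^∨⟩≤29); 5-tuples as given:

    λ_1 → (7, 5, 9, 1, 2)
    λ_2 → (7, 5, 9, 1, 2)
    λ_3 → (9, 9, 6, 3, 2)
    λ_4 → (3, 5, 6, 0, 8)
    λ_5 → (3, 5, 6, 0, 8)
    λ_6 → (8, 0, 17, 2, 2)
    λ_7 → (3, 5, 6, 0, 8)
    λ_8 → (9, 9, 6, 3, 2)
    λ_9 → (9, 9, 6, 3, 2)
    λ_10 → (7, 5, 9, 1, 2)
    λ_11 → (9, 9, 6, 3, 2)
    λ_12 → (8, 0, 17, 2, 2)
    λ_13 → (8, 0, 17, 2, 2)
    λ_14 → (8, 0, 17, 2, 2)
    λ_15 → (3, 5, 6, 0, 8)

Partition of {1..15} into 4 W_29-dot-orbits:

[[1, 2, 10], [3, 8, 9, 11], [4, 5, 7, 15], [6, 12, 13, 14]]


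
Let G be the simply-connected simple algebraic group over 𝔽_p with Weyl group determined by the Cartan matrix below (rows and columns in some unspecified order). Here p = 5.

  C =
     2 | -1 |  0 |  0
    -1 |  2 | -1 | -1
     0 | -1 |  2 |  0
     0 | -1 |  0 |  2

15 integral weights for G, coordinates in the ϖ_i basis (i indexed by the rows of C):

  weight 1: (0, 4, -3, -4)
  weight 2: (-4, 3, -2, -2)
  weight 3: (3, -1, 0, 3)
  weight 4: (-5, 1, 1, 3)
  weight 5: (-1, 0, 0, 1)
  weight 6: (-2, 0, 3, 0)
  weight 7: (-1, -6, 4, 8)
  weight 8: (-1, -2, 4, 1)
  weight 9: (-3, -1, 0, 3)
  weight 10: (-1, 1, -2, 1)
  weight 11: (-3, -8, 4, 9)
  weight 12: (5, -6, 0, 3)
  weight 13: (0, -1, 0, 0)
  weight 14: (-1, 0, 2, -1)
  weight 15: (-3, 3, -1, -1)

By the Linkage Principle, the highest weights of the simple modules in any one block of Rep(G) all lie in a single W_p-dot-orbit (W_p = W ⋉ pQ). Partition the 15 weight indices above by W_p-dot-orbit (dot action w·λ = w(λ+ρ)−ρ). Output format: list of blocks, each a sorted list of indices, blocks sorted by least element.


Type D_4, rank 4, |W|=192; reorder rows/cols to standard.

Alcove-folded reps (p=5, 15 weights, presented ϖ-order):

  1: (0, 1, 1, 2);  2: (2, 1, 0, 0);  3: (0, 1, 3, 0);  4: (1, 0, 1, 1);  5: (0, 1, 1, 2);  6: (0, 1, 3, 0);  7: (1, 0, 4, 0);  8: (0, 1, 3, 0);  9: (0, 1, 1, 2);  10: (0, 1, 1, 2);  11: (0, 1, 1, 2);  12: (0, 1, 3, 0);  13: (1, 0, 1, 1);  14: (0, 1, 3, 0);  15: (2, 1, 0, 0)

Grouping the 15 weights by Ā_5-representative: 5 linkage classes.

[[1, 5, 9, 10, 11], [2, 15], [3, 6, 8, 12, 14], [4, 13], [7]]


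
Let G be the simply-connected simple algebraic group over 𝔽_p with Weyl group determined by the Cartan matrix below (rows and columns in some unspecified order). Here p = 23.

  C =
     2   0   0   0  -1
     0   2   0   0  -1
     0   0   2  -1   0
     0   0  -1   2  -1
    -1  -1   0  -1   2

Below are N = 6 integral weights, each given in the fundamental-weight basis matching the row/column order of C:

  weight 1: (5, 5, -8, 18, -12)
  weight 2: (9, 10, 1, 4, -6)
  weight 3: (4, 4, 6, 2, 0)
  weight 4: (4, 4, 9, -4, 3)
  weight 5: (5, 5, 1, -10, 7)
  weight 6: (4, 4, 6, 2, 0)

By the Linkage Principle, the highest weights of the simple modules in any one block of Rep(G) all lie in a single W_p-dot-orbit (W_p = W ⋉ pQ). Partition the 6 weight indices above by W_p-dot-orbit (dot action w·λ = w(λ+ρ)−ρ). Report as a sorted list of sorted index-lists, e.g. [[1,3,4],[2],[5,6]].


Root system D_5: the 5×5 matrix C matches after relabeling.

Each λ_j+ρ reduced to Ā_23; 5-tuples below use C's row order:

    λ_1+ρ ↦ (5, 5, 7, 1, 1)
    λ_2+ρ ↦ (5, 6, 2, 0, 5)
    λ_3+ρ ↦ (5, 5, 7, 1, 1)
    λ_4+ρ ↦ (5, 5, 7, 1, 1)
    λ_5+ρ ↦ (5, 5, 7, 1, 1)
    λ_6+ρ ↦ (5, 5, 7, 1, 1)

The 6 indices split into 2 linkage classes (same alcove rep ⇔ same W_23-dot-orbit):

[[1, 3, 4, 5, 6], [2]]


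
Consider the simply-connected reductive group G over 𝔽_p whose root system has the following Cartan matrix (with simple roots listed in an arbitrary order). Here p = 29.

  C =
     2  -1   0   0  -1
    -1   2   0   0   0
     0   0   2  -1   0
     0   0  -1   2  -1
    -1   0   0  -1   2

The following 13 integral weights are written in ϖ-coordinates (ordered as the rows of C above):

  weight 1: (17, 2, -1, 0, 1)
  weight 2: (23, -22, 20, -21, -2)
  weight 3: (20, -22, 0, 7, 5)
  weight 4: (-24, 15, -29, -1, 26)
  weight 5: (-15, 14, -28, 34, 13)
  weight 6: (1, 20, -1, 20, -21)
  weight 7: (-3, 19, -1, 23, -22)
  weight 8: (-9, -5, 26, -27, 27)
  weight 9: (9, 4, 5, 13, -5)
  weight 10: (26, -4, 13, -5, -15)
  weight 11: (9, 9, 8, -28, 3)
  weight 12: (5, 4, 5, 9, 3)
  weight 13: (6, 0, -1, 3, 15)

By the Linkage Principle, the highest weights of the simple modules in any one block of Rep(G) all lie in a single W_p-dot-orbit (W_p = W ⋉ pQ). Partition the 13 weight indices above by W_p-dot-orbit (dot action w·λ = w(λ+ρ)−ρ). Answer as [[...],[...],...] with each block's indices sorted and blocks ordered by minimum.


C ↔ A_5 under row/col permutation; |W(A_5)| = 720.

λ_j+ρ reflected into Ā_29 (⟨·,θ^∨⟩≤29); 5-tuples as given:

  1: (18, 3, 0, 1, 2)
  2: (18, 3, 0, 1, 2)
  3: (0, 14, 6, 2, 6)
  4: (7, 1, 0, 4, 16)
  5: (0, 14, 6, 2, 6)
  6: (18, 3, 0, 1, 2)
  7: (18, 3, 0, 1, 2)
  8: (6, 2, 1, 16, 4)
  9: (6, 3, 4, 10, 4)
  10: (6, 3, 4, 10, 4)
  11: (6, 3, 4, 10, 4)
  12: (6, 3, 4, 10, 4)
  13: (7, 1, 0, 4, 16)

These 13 weights hit 5 W_29-dot-orbits; sizes (4, 2, 2, 1, 4):

[[1, 2, 6, 7], [3, 5], [4, 13], [8], [9, 10, 11, 12]]


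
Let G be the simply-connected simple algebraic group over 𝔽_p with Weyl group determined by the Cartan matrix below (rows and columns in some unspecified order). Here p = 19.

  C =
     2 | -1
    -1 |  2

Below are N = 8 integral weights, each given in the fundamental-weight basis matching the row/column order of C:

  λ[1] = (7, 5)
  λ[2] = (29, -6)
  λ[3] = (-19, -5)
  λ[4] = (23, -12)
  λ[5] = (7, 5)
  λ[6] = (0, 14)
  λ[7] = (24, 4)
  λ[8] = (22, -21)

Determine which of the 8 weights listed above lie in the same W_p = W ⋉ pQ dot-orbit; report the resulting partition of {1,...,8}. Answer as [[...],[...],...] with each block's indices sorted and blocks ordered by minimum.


Type A_2, rank 2, |W|=6; reorder rows/cols to standard.

W_19-reps of the 8 weights in Ā_19 (same 2-coord order as C):

  [1] (8, 6) · [2] (8, 6) · [3] (1, 15) · [4] (8, 6) · [5] (8, 6) · [6] (1, 15) · [7] (8, 6) · [8] (1, 15)

Partition of {1..8} into 2 W_19-dot-orbits:

[[1, 2, 4, 5, 7], [3, 6, 8]]


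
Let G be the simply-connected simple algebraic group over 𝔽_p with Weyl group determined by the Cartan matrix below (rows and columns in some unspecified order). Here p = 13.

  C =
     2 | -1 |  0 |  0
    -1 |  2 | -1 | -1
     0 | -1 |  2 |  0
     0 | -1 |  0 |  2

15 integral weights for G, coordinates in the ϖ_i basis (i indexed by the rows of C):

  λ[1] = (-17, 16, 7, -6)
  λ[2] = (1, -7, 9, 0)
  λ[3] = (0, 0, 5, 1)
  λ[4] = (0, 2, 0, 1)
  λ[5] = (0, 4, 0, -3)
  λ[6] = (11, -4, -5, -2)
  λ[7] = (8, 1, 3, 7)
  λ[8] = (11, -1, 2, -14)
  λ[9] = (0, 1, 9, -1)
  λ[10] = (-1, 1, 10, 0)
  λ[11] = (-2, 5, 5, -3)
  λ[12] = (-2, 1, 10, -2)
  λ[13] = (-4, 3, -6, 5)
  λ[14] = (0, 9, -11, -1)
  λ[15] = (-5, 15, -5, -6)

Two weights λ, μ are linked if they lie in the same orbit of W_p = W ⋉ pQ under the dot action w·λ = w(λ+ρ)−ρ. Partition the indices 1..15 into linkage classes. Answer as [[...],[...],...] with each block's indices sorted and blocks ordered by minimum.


D_4 Cartan matrix, 4 simple roots permuted; ρ=(1,1,1,1).

λ_j+ρ reflected into Ā_13 (⟨·,θ^∨⟩≤13); 4-tuples as given:

  1: (1, 3, 1, 4)
  2: (1, 3, 1, 2)
  3: (1, 1, 6, 2)
  4: (1, 3, 1, 2)
  5: (1, 3, 1, 2)
  6: (1, 3, 1, 4)
  7: (1, 1, 6, 2)
  8: (1, 0, 10, 0)
  9: (1, 0, 10, 0)
  10: (1, 0, 10, 0)
  11: (1, 1, 6, 2)
  12: (1, 0, 11, 1)
  13: (1, 3, 1, 2)
  14: (1, 0, 10, 0)
  15: (1, 3, 1, 2)

The 15 indices split into 5 linkage classes (same alcove rep ⇔ same W_13-dot-orbit):

[[1, 6], [2, 4, 5, 13, 15], [3, 7, 11], [8, 9, 10, 14], [12]]


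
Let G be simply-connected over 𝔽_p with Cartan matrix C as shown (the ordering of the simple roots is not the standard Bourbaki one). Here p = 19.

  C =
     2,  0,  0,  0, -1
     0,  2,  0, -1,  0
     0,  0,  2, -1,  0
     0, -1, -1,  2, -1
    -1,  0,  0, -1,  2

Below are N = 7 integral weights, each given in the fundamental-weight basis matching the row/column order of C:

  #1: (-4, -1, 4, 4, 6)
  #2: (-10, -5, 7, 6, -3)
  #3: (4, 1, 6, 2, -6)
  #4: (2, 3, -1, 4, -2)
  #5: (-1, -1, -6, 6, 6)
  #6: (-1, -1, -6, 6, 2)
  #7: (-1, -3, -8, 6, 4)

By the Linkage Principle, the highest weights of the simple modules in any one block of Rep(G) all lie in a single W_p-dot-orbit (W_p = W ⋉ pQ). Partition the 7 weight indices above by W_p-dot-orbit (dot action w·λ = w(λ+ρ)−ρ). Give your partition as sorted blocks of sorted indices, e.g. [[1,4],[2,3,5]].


Dynkin diagram of C (from the 8 off-diagonal −1 entries): D_5.

Alcove-folded reps (p=19, 7 weights, presented ϖ-order):

    1: (0, 0, 5, 2, 3)
    2: (2, 4, 0, 4, 1)
    3: (0, 0, 5, 2, 3)
    4: (2, 4, 0, 4, 1)
    5: (0, 0, 5, 2, 3)
    6: (0, 0, 5, 2, 3)
    7: (0, 0, 5, 2, 3)

The 7 indices split into 2 linkage classes (same alcove rep ⇔ same W_19-dot-orbit):

[[1, 3, 5, 6, 7], [2, 4]]


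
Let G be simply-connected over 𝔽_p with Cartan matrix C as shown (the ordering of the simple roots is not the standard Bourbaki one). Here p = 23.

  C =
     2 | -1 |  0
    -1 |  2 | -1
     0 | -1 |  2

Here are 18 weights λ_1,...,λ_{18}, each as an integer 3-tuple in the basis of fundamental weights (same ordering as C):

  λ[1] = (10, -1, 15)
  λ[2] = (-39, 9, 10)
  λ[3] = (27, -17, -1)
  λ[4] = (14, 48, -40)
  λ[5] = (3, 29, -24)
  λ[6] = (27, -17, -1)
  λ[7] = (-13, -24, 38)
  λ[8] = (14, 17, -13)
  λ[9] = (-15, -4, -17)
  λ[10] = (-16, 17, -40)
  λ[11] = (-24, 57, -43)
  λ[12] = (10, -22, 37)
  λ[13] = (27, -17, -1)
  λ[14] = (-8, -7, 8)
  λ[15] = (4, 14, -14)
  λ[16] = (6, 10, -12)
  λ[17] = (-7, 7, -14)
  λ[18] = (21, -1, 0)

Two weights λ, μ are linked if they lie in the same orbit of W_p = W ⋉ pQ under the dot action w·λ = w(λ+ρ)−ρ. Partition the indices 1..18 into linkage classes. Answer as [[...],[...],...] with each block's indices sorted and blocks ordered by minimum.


Type A_3, rank 3, |W|=24; reorder rows/cols to standard.

W_23-reps of the 18 weights in Ā_23 (same 3-coord order as C):

    1: (7, 0, 12)
    2: (5, 6, 2)
    3: (7, 0, 11)
    4: (5, 2, 13)
    5: (7, 0, 12)
    6: (7, 0, 11)
    7: (7, 0, 12)
    8: (5, 6, 2)
    9: (6, 3, 4)
    10: (5, 2, 13)
    11: (7, 0, 12)
    12: (5, 6, 2)
    13: (7, 0, 11)
    14: (6, 3, 4)
    15: (5, 2, 13)
    16: (7, 0, 11)
    17: (5, 6, 2)
    18: (22, 0, 1)

Partition of {1..18} into 6 W_23-dot-orbits:

[[1, 5, 7, 11], [2, 8, 12, 17], [3, 6, 13, 16], [4, 10, 15], [9, 14], [18]]


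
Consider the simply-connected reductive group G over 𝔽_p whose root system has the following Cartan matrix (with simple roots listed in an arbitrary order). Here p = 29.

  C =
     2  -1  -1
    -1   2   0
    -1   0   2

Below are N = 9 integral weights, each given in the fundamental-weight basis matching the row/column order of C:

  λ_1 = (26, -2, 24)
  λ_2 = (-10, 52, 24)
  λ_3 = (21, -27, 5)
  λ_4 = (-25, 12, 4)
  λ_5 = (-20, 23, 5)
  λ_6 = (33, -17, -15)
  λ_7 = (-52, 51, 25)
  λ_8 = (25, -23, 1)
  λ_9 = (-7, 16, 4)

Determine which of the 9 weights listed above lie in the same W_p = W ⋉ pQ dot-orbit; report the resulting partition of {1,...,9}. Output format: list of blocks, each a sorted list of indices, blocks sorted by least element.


Dynkin diagram of C (from the 4 off-diagonal −1 entries): A_3.

λ_j+ρ reflected into Ā_29 (⟨·,θ^∨⟩≤29); 3-tuples as given:

    λ_1 → (4, 22, 2)
    λ_2 → (4, 11, 9)
    λ_3 → (4, 22, 2)
    λ_4 → (6, 5, 13)
    λ_5 → (6, 5, 13)
    λ_6 → (4, 11, 9)
    λ_7 → (4, 22, 2)
    λ_8 → (4, 22, 2)
    λ_9 → (5, 11, 1)

These 9 weights hit 4 W_29-dot-orbits; sizes (4, 2, 2, 1):

[[1, 3, 7, 8], [2, 6], [4, 5], [9]]


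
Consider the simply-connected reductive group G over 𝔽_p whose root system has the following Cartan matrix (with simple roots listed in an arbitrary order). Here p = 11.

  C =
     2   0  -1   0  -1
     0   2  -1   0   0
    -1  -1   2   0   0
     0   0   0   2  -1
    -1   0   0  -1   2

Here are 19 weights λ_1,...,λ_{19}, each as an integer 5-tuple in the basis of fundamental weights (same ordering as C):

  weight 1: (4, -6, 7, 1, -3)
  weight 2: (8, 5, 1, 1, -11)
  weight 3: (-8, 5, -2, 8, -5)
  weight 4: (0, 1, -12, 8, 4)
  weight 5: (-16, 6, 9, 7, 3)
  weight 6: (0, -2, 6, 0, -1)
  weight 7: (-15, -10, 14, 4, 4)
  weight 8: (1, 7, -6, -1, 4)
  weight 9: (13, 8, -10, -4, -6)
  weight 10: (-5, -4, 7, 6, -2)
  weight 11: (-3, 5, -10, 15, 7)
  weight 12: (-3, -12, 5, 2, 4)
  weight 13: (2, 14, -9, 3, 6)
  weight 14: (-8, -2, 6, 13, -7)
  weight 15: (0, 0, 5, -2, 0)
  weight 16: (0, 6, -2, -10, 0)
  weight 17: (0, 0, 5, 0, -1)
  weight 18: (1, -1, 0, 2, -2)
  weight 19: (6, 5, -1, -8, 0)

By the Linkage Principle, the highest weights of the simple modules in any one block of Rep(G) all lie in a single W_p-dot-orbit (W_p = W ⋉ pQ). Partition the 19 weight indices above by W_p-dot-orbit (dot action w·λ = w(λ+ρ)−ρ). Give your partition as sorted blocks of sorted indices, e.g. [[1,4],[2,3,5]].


Root system A_5: the 5×5 matrix C matches after relabeling.

W_11-reps of the 19 weights in Ā_11 (same 5-coord order as C):

  λ_1+ρ ↦ (3, 3, 3, 2, 0);  λ_2+ρ ↦ (1, 0, 1, 2, 1);  λ_3+ρ ↦ (3, 3, 2, 0, 2);  λ_4+ρ ↦ (3, 3, 2, 0, 2);  λ_5+ρ ↦ (1, 3, 0, 2, 4);  λ_6+ρ ↦ (1, 1, 6, 1, 0);  λ_7+ρ ↦ (3, 3, 2, 0, 2);  λ_8+ρ ↦ (3, 3, 2, 0, 2);  λ_9+ρ ↦ (3, 3, 3, 2, 0);  λ_10+ρ ↦ (1, 3, 0, 2, 4);  λ_11+ρ ↦ (3, 3, 3, 2, 0);  λ_12+ρ ↦ (3, 3, 2, 0, 2);  λ_13+ρ ↦ (1, 3, 0, 2, 4);  λ_14+ρ ↦ (1, 3, 0, 2, 4);  λ_15+ρ ↦ (1, 1, 6, 1, 0);  λ_16+ρ ↦ (1, 1, 6, 1, 0);  λ_17+ρ ↦ (1, 1, 6, 1, 0);  λ_18+ρ ↦ (1, 0, 1, 2, 1);  λ_19+ρ ↦ (1, 3, 0, 2, 4)

Partition of {1..19} into 5 W_11-dot-orbits:

[[1, 9, 11], [2, 18], [3, 4, 7, 8, 12], [5, 10, 13, 14, 19], [6, 15, 16, 17]]


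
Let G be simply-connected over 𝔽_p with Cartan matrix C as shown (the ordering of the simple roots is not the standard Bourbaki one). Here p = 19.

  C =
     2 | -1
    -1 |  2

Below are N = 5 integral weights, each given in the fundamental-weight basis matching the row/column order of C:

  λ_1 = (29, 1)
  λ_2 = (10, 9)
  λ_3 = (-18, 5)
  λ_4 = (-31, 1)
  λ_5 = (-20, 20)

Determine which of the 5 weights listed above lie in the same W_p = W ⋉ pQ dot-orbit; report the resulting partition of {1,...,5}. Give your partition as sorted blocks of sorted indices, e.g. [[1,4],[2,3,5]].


C ↔ A_2 under row/col permutation; |W(A_2)| = 6.

Ā_19 reps of the 5 weights (A_2, coords as presented):

  λ_1+ρ ↦ (6, 11);  λ_2+ρ ↦ (9, 8);  λ_3+ρ ↦ (6, 11);  λ_4+ρ ↦ (9, 8);  λ_5+ρ ↦ (17, 0)

The 5 indices split into 3 linkage classes (same alcove rep ⇔ same W_19-dot-orbit):

[[1, 3], [2, 4], [5]]


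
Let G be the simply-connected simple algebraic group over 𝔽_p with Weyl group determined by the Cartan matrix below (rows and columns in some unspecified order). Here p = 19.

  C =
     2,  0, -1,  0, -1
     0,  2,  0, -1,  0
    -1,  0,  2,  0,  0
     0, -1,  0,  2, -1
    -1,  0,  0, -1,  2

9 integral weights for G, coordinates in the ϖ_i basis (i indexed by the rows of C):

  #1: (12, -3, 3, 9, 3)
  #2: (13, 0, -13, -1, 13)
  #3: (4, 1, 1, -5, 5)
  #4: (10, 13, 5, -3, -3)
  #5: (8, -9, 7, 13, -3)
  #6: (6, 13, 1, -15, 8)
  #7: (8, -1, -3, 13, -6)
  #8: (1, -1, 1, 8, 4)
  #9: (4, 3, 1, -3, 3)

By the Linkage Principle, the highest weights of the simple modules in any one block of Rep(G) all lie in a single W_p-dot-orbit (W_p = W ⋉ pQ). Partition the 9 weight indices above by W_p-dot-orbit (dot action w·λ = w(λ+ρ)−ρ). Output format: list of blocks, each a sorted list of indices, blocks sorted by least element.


Cartan matrix: type A_5 (|W|=720); un-permuting the 5 rows.

Folding the 9 weights λ_j+ρ into Ā_19 (reps in the given 5-coord order):

  λ_1+ρ ↦ (5, 2, 2, 2, 2)
  λ_2+ρ ↦ (2, 0, 2, 9, 5)
  λ_3+ρ ↦ (5, 2, 2, 2, 2)
  λ_4+ρ ↦ (5, 2, 2, 2, 2)
  λ_5+ρ ↦ (5, 2, 2, 2, 2)
  λ_6+ρ ↦ (2, 0, 2, 9, 5)
  λ_7+ρ ↦ (2, 0, 2, 9, 5)
  λ_8+ρ ↦ (2, 0, 2, 9, 5)
  λ_9+ρ ↦ (5, 2, 2, 2, 2)

2 distinct reps among the 9 weights ⇒ 2 W_19-linkage classes:

[[1, 3, 4, 5, 9], [2, 6, 7, 8]]


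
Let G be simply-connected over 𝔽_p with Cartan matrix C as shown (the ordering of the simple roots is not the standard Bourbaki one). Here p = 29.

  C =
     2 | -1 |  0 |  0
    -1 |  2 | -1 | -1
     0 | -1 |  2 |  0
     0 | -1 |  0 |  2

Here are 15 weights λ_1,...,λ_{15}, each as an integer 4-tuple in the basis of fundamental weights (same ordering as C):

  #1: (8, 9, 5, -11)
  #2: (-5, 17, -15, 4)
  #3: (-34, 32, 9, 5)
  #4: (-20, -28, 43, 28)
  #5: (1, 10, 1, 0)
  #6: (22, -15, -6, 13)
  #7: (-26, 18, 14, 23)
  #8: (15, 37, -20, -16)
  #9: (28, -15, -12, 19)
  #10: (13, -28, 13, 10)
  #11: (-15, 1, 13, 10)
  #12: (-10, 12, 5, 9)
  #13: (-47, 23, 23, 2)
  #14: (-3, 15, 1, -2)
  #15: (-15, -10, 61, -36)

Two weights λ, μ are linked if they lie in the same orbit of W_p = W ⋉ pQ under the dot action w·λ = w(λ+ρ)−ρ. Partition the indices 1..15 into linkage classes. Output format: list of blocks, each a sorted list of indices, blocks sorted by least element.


Root system D_4: the 4×4 matrix C matches after relabeling.

Folding the 15 weights λ_j+ρ into Ā_29 (reps in the given 4-coord order):

  1: (9, 0, 6, 10);  2: (4, 0, 14, 5);  3: (9, 0, 6, 10);  4: (10, 2, 15, 0);  5: (2, 11, 2, 1);  6: (4, 0, 14, 5);  7: (4, 0, 14, 5);  8: (9, 0, 6, 10);  9: (4, 0, 14, 5);  10: (2, 11, 2, 1);  11: (2, 11, 2, 1);  12: (9, 0, 6, 10);  13: (5, 2, 17, 0);  14: (2, 11, 2, 1);  15: (4, 0, 14, 5)

Grouping the 15 weights by Ā_29-representative: 5 linkage classes.

[[1, 3, 8, 12], [2, 6, 7, 9, 15], [4], [5, 10, 11, 14], [13]]


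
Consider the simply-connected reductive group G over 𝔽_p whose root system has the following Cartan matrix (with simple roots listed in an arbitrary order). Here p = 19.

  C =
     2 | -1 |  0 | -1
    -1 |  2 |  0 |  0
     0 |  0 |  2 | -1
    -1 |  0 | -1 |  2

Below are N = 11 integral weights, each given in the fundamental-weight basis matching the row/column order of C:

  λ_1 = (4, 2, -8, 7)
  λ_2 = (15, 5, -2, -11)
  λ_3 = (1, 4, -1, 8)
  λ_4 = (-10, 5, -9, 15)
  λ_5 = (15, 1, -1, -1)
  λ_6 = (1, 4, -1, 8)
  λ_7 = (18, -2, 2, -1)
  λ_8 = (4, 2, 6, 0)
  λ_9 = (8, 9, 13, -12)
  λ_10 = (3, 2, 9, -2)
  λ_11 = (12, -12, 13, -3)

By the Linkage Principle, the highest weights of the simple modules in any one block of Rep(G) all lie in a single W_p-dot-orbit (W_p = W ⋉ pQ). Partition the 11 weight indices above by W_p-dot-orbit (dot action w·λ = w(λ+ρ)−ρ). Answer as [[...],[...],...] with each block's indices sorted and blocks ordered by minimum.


C ↔ A_4 under row/col permutation; |W(A_4)| = 120.

Folding the 11 weights λ_j+ρ into Ā_19 (reps in the given 4-coord order):

    λ_1+ρ ↦ (5, 3, 7, 1)
    λ_2+ρ ↦ (5, 3, 7, 1)
    λ_3+ρ ↦ (2, 5, 0, 9)
    λ_4+ρ ↦ (5, 3, 7, 1)
    λ_5+ρ ↦ (16, 2, 0, 0)
    λ_6+ρ ↦ (2, 5, 0, 9)
    λ_7+ρ ↦ (16, 2, 0, 0)
    λ_8+ρ ↦ (5, 3, 7, 1)
    λ_9+ρ ↦ (2, 5, 0, 9)
    λ_10+ρ ↦ (3, 3, 9, 1)
    λ_11+ρ ↦ (0, 5, 6, 2)

5 distinct reps among the 11 weights ⇒ 5 W_19-linkage classes:

[[1, 2, 4, 8], [3, 6, 9], [5, 7], [10], [11]]


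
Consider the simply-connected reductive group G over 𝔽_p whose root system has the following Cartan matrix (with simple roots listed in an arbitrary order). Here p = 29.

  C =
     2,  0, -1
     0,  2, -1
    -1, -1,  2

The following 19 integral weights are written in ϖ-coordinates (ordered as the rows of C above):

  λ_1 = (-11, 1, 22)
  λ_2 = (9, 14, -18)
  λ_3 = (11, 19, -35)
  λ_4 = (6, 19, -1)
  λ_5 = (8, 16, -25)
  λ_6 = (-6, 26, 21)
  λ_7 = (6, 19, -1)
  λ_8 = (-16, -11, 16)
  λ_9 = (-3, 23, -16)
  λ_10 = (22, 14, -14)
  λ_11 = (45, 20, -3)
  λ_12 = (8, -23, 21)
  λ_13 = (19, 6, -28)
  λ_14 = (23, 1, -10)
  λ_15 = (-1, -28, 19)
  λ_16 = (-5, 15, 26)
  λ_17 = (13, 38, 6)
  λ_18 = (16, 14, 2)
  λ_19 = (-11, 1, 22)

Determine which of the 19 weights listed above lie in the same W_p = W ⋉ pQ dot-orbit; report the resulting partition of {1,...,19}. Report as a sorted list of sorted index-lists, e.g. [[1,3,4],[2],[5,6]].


Dynkin diagram of C (from the 4 off-diagonal −1 entries): A_3.

Folding the 19 weights λ_j+ρ into Ā_29 (reps in the given 3-coord order):

  [1] (10, 2, 13) · [2] (7, 2, 8) · [3] (15, 7, 2) · [4] (7, 20, 0) · [5] (15, 7, 2) · [6] (15, 7, 2) · [7] (7, 20, 0) · [8] (7, 2, 8) · [9] (15, 7, 2) · [10] (10, 2, 13) · [11] (7, 2, 8) · [12] (7, 20, 0) · [13] (7, 20, 0) · [14] (15, 7, 2) · [15] (7, 20, 0) · [16] (10, 2, 13) · [17] (7, 2, 8) · [18] (11, 9, 3) · [19] (10, 2, 13)

Partition of {1..19} into 5 W_29-dot-orbits:

[[1, 10, 16, 19], [2, 8, 11, 17], [3, 5, 6, 9, 14], [4, 7, 12, 13, 15], [18]]


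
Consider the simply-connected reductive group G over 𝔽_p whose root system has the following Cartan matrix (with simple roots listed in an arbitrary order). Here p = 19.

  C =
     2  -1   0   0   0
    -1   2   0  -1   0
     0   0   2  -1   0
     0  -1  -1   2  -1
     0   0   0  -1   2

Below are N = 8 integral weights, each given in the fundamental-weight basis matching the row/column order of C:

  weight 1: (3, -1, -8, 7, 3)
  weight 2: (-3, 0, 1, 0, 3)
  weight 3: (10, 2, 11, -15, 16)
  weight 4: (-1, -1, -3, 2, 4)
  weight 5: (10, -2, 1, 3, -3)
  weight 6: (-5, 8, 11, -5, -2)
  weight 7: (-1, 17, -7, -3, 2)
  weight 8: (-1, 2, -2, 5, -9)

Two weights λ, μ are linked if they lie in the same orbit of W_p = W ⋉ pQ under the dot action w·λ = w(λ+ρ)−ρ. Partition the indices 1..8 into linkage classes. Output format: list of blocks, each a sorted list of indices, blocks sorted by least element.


D_5 Cartan matrix, 5 simple roots permuted; ρ=(1,1,1,1,1).

Alcove-folded reps (p=19, 8 weights, presented ϖ-order):

  1: (4, 0, 7, 1, 4) · 2: (1, 1, 2, 0, 4) · 3: (0, 1, 2, 1, 3) · 4: (0, 0, 2, 1, 5) · 5: (10, 1, 2, 1, 2) · 6: (4, 0, 7, 1, 4) · 7: (0, 0, 2, 1, 5) · 8: (0, 0, 2, 1, 5)

5 distinct reps among the 8 weights ⇒ 5 W_19-linkage classes:

[[1, 6], [2], [3], [4, 7, 8], [5]]


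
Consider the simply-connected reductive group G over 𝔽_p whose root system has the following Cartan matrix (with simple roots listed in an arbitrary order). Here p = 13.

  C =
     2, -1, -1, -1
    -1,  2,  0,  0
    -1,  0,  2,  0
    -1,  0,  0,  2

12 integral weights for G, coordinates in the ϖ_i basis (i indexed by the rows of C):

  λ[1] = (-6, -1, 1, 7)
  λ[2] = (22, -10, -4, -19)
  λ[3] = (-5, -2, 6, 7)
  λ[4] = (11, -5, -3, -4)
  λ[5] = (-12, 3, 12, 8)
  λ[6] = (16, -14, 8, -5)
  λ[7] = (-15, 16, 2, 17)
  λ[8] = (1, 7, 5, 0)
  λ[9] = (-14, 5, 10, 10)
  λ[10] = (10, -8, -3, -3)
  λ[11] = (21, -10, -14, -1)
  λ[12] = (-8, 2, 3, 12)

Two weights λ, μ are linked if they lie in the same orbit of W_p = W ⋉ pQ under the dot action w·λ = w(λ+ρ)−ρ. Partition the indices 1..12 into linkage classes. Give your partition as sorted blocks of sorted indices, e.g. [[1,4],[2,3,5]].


Type D_4, rank 4, |W|=192; reorder rows/cols to standard.

Each λ_j+ρ reduced to Ā_13; 4-tuples below use C's row order:

  λ_1+ρ ↦ (3, 2, 0, 0)
  λ_2+ρ ↦ (1, 4, 2, 3)
  λ_3+ρ ↦ (1, 4, 2, 3)
  λ_4+ρ ↦ (1, 4, 2, 3)
  λ_5+ρ ↦ (0, 7, 2, 2)
  λ_6+ρ ↦ (0, 0, 4, 9)
  λ_7+ρ ↦ (1, 4, 2, 3)
  λ_8+ρ ↦ (1, 4, 2, 3)
  λ_9+ρ ↦ (0, 7, 2, 2)
  λ_10+ρ ↦ (0, 7, 2, 2)
  λ_11+ρ ↦ (0, 0, 4, 9)
  λ_12+ρ ↦ (0, 4, 3, 6)

Grouping the 12 weights by Ā_13-representative: 5 linkage classes.

[[1], [2, 3, 4, 7, 8], [5, 9, 10], [6, 11], [12]]


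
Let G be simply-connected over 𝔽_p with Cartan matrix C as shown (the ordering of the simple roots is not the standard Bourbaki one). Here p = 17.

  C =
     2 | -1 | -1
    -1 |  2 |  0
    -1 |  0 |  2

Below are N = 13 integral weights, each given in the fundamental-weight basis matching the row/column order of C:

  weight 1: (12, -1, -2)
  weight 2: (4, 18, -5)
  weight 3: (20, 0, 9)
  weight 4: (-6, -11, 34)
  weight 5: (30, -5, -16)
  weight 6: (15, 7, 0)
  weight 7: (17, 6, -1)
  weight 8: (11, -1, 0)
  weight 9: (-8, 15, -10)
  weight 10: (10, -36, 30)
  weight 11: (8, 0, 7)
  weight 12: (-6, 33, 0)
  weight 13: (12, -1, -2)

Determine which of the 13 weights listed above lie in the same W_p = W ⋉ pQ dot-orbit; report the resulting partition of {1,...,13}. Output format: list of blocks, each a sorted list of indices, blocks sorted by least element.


C ↔ A_3 under row/col permutation; |W(A_3)| = 24.

Ā_17 reps of the 13 weights (A_3, coords as presented):

  λ_1+ρ ↦ (12, 0, 1);  λ_2+ρ ↦ (2, 10, 1);  λ_3+ρ ↦ (2, 10, 1);  λ_4+ρ ↦ (2, 10, 1);  λ_5+ρ ↦ (2, 10, 1);  λ_6+ρ ↦ (9, 0, 7);  λ_7+ρ ↦ (9, 0, 7);  λ_8+ρ ↦ (12, 0, 1);  λ_9+ρ ↦ (9, 0, 7);  λ_10+ρ ↦ (7, 1, 3);  λ_11+ρ ↦ (9, 0, 7);  λ_12+ρ ↦ (12, 0, 1);  λ_13+ρ ↦ (12, 0, 1)

The 13 indices split into 4 linkage classes (same alcove rep ⇔ same W_17-dot-orbit):

[[1, 8, 12, 13], [2, 3, 4, 5], [6, 7, 9, 11], [10]]
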